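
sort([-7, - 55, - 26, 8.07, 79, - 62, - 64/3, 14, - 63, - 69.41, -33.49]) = [ - 69.41, - 63,-62,- 55,- 33.49,-26, - 64/3, - 7,8.07,14 , 79 ]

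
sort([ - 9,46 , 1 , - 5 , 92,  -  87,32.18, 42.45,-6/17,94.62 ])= [ - 87, - 9, - 5, - 6/17,  1 , 32.18, 42.45,46,92 , 94.62]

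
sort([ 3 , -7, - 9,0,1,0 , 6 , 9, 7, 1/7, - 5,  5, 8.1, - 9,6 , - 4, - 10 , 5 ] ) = [ - 10, - 9, - 9,-7 , - 5, - 4,  0,0,1/7,1,3, 5,5,6,6, 7,8.1,9]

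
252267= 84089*3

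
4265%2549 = 1716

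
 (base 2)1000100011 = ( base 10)547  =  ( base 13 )331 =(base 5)4142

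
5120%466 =460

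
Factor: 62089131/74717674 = 2^( - 1 ) * 3^1 * 13^1*19^1*83791^1*37358837^( - 1) 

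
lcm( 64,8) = 64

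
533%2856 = 533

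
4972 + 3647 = 8619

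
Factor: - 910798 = -2^1  *  7^1*67^1*971^1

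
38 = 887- 849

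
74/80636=37/40318 =0.00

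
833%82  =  13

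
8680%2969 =2742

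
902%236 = 194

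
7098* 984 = 6984432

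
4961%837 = 776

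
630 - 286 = 344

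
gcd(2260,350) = 10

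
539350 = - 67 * (-8050 )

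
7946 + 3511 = 11457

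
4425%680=345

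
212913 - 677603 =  - 464690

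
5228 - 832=4396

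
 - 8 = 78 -86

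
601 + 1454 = 2055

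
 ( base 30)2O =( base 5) 314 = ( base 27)33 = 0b1010100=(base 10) 84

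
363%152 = 59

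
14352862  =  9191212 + 5161650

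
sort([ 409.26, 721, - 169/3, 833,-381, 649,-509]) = [  -  509,- 381, - 169/3, 409.26, 649 , 721, 833]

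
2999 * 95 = 284905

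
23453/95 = 23453/95 = 246.87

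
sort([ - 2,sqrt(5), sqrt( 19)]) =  [-2,sqrt ( 5), sqrt(19) ]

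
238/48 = 119/24= 4.96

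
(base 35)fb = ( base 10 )536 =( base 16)218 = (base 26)KG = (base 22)128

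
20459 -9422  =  11037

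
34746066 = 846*41071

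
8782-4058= 4724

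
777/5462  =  777/5462 = 0.14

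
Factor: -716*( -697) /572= 11^( - 1)*13^( - 1)*17^1*41^1*179^1=124763/143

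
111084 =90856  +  20228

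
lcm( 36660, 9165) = 36660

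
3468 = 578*6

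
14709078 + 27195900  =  41904978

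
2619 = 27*97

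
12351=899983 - 887632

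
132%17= 13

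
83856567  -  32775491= 51081076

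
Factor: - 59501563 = - 11^1*53^1 * 102061^1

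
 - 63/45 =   -  2  +  3/5 = - 1.40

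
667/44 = 15+7/44 = 15.16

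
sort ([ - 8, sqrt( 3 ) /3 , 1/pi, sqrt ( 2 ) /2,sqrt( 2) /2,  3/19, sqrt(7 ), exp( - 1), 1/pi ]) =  [ -8,3/19, 1/pi , 1/pi,exp( - 1 ),sqrt(3 ) /3, sqrt (2 ) /2, sqrt( 2)/2, sqrt( 7 ) ] 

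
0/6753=0 = 0.00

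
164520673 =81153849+83366824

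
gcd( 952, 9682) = 2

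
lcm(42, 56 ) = 168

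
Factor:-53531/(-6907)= 199^1*269^1*6907^ ( - 1)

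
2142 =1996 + 146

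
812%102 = 98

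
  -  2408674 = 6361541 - 8770215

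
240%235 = 5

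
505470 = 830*609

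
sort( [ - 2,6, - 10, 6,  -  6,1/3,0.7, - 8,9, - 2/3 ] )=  [  -  10, - 8, -6, - 2,-2/3, 1/3, 0.7, 6, 6, 9 ] 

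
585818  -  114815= 471003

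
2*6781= 13562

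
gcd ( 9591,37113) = 417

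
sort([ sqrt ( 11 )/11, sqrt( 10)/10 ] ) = [ sqrt( 11 )/11, sqrt( 10 )/10]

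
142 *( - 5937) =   -  843054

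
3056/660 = 4 + 104/165=4.63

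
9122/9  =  9122/9 =1013.56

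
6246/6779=6246/6779 = 0.92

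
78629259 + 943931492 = 1022560751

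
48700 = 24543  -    -  24157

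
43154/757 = 57 + 5/757 = 57.01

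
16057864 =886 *18124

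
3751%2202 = 1549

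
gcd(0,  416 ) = 416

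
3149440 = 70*44992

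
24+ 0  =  24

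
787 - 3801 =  - 3014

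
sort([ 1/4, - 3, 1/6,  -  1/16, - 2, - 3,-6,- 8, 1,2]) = [ - 8,-6 , - 3,- 3,-2, - 1/16, 1/6, 1/4, 1,2 ] 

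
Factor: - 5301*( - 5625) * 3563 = 106241979375 = 3^4*5^4 * 7^1*19^1*31^1*509^1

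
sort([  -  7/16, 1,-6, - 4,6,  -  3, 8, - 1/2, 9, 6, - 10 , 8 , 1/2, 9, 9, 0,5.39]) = [ - 10, - 6, - 4, - 3, - 1/2,-7/16,0, 1/2, 1,5.39,  6,6, 8,8 , 9,9 , 9 ]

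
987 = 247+740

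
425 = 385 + 40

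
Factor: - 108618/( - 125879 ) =2^1*3^1*13^(-1 )*23^( - 1)*43^1 = 258/299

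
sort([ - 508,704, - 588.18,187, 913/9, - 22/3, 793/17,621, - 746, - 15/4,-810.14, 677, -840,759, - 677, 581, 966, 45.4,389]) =[ -840 , - 810.14, - 746, - 677,- 588.18, - 508, - 22/3,  -  15/4,  45.4,793/17, 913/9, 187,389,581 , 621,677, 704,759, 966]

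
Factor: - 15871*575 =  - 5^2*23^1*59^1 *269^1= - 9125825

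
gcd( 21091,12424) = 1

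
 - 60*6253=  - 375180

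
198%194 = 4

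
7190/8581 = 7190/8581 = 0.84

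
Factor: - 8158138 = -2^1*421^1*9689^1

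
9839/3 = 9839/3 =3279.67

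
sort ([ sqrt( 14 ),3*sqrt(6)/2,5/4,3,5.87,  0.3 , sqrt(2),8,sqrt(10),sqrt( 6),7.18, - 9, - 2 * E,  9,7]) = [ - 9 , - 2*E,0.3,5/4,sqrt(2), sqrt(6 ),3  ,  sqrt(10), 3 * sqrt(6)/2, sqrt( 14) , 5.87,7, 7.18, 8,9 ]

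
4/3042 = 2/1521 = 0.00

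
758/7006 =379/3503  =  0.11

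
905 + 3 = 908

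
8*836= 6688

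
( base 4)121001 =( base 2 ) 11001000001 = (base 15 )71b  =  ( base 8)3101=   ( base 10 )1601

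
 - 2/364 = -1 + 181/182= -0.01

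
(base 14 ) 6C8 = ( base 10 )1352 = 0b10101001000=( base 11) 101a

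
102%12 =6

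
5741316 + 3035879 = 8777195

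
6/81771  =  2/27257 = 0.00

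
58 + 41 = 99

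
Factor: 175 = 5^2*7^1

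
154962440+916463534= 1071425974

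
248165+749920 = 998085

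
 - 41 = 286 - 327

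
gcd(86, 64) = 2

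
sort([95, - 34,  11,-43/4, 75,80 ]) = [ - 34,  -  43/4, 11,75,80, 95 ] 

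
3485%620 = 385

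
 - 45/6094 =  - 1+6049/6094 = -0.01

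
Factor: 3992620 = 2^2 * 5^1*17^1*11743^1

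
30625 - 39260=-8635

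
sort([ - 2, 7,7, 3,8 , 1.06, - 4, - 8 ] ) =[ - 8, - 4, - 2, 1.06, 3,7,7,8] 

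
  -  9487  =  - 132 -9355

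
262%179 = 83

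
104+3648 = 3752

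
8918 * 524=4673032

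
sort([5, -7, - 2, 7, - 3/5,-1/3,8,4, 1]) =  [ - 7, - 2, - 3/5,-1/3, 1,4,5, 7,  8]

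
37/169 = 37/169 = 0.22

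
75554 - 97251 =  - 21697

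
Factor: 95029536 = 2^5*3^1*7^1*141413^1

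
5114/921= 5  +  509/921  =  5.55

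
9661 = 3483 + 6178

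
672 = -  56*( - 12)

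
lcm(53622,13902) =375354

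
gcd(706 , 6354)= 706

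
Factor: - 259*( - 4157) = 1076663 = 7^1*37^1* 4157^1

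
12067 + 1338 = 13405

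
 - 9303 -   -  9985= 682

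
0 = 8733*0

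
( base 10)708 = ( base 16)2c4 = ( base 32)m4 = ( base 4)23010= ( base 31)mq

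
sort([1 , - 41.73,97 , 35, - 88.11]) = [ - 88.11, - 41.73 , 1 , 35 , 97 ] 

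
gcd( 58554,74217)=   3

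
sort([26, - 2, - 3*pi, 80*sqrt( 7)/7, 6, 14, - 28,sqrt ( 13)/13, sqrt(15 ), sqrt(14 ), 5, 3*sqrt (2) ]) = [ - 28, - 3*pi, - 2,sqrt( 13)/13, sqrt(14), sqrt( 15), 3*sqrt( 2),5,6,14, 26,80*sqrt( 7)/7]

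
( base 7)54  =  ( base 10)39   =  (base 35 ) 14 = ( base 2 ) 100111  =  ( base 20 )1j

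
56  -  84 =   -  28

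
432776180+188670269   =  621446449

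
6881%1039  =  647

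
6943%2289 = 76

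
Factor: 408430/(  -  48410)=- 11^1*79^1*103^ ( - 1 ) = - 869/103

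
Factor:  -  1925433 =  - 3^2*349^1 * 613^1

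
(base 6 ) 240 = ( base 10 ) 96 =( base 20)4G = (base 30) 36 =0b1100000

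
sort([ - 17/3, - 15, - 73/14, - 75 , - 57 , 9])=[ - 75, - 57,- 15, -17/3 ,- 73/14,9 ] 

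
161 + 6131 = 6292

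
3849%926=145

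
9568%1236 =916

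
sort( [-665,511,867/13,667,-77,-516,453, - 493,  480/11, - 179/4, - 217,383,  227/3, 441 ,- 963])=[- 963, - 665, - 516, - 493, - 217 , - 77, - 179/4,480/11,  867/13, 227/3,383,441,453,511, 667]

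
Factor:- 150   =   - 2^1*3^1*5^2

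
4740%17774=4740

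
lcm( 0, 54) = 0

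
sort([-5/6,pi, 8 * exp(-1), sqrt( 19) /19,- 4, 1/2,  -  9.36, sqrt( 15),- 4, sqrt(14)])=[ - 9.36, - 4, - 4, - 5/6, sqrt(19) /19 , 1/2, 8 * exp(-1),pi, sqrt(14), sqrt ( 15 ) ] 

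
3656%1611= 434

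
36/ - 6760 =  - 1 + 1681/1690 = - 0.01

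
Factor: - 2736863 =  - 2736863^1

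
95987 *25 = 2399675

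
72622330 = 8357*8690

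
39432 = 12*3286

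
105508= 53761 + 51747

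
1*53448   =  53448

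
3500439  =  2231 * 1569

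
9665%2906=947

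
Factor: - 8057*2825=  - 5^2*7^1*113^1*1151^1 = - 22761025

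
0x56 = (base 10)86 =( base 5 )321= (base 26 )38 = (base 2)1010110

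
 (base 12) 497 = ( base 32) lj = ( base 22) 199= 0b1010110011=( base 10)691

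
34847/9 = 34847/9 = 3871.89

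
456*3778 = 1722768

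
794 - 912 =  - 118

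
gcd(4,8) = 4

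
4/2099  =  4/2099=0.00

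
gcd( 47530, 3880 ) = 970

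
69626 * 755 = 52567630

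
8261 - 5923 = 2338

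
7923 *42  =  332766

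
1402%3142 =1402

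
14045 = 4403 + 9642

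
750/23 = 32 + 14/23=32.61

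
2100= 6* 350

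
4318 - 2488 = 1830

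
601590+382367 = 983957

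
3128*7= 21896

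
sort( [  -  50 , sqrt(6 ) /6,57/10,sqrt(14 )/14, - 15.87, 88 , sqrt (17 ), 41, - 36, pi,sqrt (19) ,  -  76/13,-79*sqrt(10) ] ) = [-79*sqrt(10 ),- 50, - 36,  -  15.87,-76/13,sqrt(14) /14, sqrt ( 6)/6,  pi,sqrt( 17),sqrt(19 ), 57/10, 41, 88]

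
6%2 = 0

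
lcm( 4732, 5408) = 37856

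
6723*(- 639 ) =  - 4295997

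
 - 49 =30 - 79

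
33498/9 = 3722=   3722.00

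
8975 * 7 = 62825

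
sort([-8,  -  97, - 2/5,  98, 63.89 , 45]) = [ - 97, - 8,-2/5,45,63.89,98 ] 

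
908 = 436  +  472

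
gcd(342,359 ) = 1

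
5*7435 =37175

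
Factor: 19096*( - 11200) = - 2^9 * 5^2*7^2*11^1* 31^1 = - 213875200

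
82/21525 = 2/525 =0.00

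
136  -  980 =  - 844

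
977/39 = 977/39 = 25.05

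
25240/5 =5048   =  5048.00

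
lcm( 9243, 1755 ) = 138645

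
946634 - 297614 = 649020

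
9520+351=9871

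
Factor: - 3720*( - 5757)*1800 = 2^6*3^4*5^3* 19^1*31^1*  101^1 = 38548872000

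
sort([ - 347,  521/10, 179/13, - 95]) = [-347,- 95, 179/13, 521/10]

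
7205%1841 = 1682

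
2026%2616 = 2026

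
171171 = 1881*91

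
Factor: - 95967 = -3^2 * 10663^1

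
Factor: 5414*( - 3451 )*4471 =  - 83534885294 = -2^1*7^1*17^2*29^1*263^1*2707^1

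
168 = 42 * 4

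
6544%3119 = 306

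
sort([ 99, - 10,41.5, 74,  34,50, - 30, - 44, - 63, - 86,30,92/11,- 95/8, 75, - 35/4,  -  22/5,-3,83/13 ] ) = [ - 86, - 63,-44, - 30, - 95/8, - 10,-35/4, - 22/5, - 3,  83/13, 92/11, 30,34,  41.5,50,  74,  75, 99] 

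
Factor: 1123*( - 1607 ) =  - 1804661 = - 1123^1 * 1607^1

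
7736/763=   7736/763 = 10.14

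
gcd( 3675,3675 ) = 3675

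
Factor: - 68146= -2^1 * 13^1*2621^1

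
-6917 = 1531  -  8448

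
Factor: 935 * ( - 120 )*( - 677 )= 2^3*3^1*5^2*11^1*17^1*677^1 =75959400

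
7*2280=15960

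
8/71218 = 4/35609 = 0.00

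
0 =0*74471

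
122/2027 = 122/2027 = 0.06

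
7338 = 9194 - 1856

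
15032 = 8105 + 6927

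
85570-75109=10461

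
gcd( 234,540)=18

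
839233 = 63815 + 775418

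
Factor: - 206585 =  - 5^1*79^1 * 523^1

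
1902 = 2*951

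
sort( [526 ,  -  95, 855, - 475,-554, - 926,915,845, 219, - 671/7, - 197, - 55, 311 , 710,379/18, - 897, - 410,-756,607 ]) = [ - 926, - 897, -756, - 554, - 475, - 410 ,-197 , - 671/7,  -  95, - 55,  379/18, 219, 311,526, 607, 710, 845,855,915]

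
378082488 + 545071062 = 923153550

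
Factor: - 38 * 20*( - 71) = 53960 = 2^3*5^1 * 19^1*71^1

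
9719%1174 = 327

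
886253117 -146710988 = 739542129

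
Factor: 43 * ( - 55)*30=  - 2^1*3^1*5^2*11^1*43^1 = -70950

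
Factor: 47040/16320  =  49/17 = 7^2*17^ ( - 1 ) 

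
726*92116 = 66876216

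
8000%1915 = 340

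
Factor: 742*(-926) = -687092= - 2^2*7^1*53^1*463^1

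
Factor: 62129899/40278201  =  3^( - 1)  *13^1*47^ ( - 1) *71^1*83^1 * 811^1 * 285661^( - 1) 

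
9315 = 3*3105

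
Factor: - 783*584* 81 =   -  37039032 = - 2^3*3^7*29^1*73^1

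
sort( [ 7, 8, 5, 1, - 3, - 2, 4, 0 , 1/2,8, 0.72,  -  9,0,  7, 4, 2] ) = [ - 9, - 3, - 2,0,0,1/2, 0.72, 1,2,  4, 4, 5, 7,7, 8, 8 ]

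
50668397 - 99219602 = - 48551205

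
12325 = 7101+5224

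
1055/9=117 + 2/9  =  117.22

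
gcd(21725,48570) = 5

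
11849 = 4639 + 7210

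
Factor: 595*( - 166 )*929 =- 91757330 = - 2^1*5^1*7^1*17^1*83^1*929^1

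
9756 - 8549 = 1207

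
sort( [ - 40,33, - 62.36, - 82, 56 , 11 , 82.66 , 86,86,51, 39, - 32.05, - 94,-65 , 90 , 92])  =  [ - 94,-82, - 65, - 62.36, - 40, - 32.05,11 , 33,39, 51, 56, 82.66,86,86,90,92]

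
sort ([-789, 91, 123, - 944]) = [ - 944,-789, 91,123] 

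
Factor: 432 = 2^4 * 3^3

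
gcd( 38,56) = 2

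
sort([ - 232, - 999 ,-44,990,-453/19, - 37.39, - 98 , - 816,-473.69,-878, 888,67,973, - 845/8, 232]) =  [-999 , - 878, - 816,-473.69 , - 232, - 845/8,-98, -44,- 37.39,  -  453/19,67,232 , 888,973, 990]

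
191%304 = 191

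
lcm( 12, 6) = 12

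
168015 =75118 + 92897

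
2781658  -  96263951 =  - 93482293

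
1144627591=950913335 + 193714256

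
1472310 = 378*3895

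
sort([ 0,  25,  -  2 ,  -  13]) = [ - 13, - 2,0,25 ] 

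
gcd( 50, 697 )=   1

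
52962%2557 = 1822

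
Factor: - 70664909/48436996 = - 2^ ( - 2 ) * 7^2 * 29^1*37^( - 1)*223^2*327277^( - 1) 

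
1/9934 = 1/9934 = 0.00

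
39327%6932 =4667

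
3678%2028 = 1650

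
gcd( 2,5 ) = 1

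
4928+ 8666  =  13594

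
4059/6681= 1353/2227 =0.61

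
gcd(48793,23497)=1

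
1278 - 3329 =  - 2051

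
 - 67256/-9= 7472+8/9 = 7472.89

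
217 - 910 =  - 693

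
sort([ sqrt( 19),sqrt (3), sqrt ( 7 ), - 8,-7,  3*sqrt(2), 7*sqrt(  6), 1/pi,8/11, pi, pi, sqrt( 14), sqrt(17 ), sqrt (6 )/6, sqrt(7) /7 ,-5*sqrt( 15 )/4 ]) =[ - 8, - 7, - 5  *  sqrt ( 15 )/4,1/pi, sqrt( 7)/7,sqrt( 6)/6, 8/11,sqrt(3), sqrt(7), pi, pi, sqrt( 14 ),sqrt(17),3 * sqrt (2), sqrt( 19), 7*sqrt(6)]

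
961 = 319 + 642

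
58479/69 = 19493/23 = 847.52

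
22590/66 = 342 + 3/11 = 342.27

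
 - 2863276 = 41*(-69836) 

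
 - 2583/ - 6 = 430+1/2 = 430.50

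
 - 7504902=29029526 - 36534428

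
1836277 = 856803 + 979474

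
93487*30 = 2804610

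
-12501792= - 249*50208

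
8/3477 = 8/3477 = 0.00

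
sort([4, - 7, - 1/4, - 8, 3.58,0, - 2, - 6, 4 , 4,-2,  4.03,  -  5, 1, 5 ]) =[- 8,-7, - 6,-5,-2, - 2,-1/4, 0, 1, 3.58 , 4,4, 4,4.03, 5]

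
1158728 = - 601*( - 1928)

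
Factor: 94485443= 13^1*41^1*269^1*659^1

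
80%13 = 2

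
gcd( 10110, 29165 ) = 5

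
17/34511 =17/34511 = 0.00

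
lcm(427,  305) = 2135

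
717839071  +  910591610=1628430681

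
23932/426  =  56+38/213 = 56.18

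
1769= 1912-143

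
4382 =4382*1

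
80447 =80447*1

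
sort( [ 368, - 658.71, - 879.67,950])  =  [ - 879.67, - 658.71, 368, 950 ] 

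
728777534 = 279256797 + 449520737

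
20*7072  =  141440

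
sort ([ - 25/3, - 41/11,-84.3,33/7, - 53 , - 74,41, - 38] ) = [ - 84.3,  -  74, - 53, - 38, - 25/3,- 41/11,33/7, 41 ]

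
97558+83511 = 181069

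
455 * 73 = 33215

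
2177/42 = 51 + 5/6 = 51.83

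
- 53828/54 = -26914/27=-  996.81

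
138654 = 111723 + 26931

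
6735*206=1387410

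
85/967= 85/967 = 0.09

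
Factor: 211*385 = 5^1*7^1*11^1*211^1  =  81235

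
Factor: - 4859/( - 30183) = 3^( - 1)*43^1*113^1*10061^( - 1) 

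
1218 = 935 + 283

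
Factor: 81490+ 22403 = 3^1*34631^1 = 103893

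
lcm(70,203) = 2030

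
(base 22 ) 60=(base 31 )48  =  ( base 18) 76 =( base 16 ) 84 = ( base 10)132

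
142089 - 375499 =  - 233410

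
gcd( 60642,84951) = 9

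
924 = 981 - 57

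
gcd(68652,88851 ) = 3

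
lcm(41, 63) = 2583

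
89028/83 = 1072  +  52/83 = 1072.63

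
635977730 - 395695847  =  240281883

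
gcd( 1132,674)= 2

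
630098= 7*90014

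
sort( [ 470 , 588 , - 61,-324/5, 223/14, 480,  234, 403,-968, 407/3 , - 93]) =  [-968, - 93, -324/5, - 61,223/14, 407/3,  234, 403,470 , 480,  588 ] 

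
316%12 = 4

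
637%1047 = 637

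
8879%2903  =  170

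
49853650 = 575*86702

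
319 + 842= 1161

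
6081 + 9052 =15133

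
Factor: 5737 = 5737^1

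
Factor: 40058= 2^1*20029^1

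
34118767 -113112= 34005655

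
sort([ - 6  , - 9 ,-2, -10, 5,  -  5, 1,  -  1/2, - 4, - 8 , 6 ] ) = [  -  10, - 9, - 8, - 6, - 5, - 4, - 2, - 1/2,1,5 , 6 ]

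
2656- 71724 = -69068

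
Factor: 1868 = 2^2*467^1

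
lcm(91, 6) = 546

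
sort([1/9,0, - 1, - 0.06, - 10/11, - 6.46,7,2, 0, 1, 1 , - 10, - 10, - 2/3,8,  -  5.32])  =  [ - 10,-10,-6.46, - 5.32 , - 1, - 10/11 ,-2/3, - 0.06,0, 0, 1/9, 1, 1, 2, 7, 8 ]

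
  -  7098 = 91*( - 78) 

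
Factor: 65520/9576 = 130/19  =  2^1 * 5^1*13^1*19^ (  -  1)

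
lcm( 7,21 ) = 21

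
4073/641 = 4073/641 = 6.35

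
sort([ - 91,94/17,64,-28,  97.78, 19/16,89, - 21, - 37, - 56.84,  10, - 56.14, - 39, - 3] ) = [ - 91 , - 56.84, - 56.14 , - 39, - 37, - 28,-21, - 3,19/16,  94/17,10,  64, 89, 97.78 ]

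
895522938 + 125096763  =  1020619701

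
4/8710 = 2/4355 = 0.00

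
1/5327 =1/5327 = 0.00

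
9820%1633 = 22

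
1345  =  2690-1345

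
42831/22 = 1946 + 19/22 = 1946.86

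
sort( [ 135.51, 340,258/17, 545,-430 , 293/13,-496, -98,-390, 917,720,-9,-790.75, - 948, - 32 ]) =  [ - 948 ,-790.75,  -  496, - 430, - 390,-98, - 32,-9, 258/17, 293/13, 135.51, 340,545,720, 917]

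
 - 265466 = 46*(-5771 )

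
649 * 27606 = 17916294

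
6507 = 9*723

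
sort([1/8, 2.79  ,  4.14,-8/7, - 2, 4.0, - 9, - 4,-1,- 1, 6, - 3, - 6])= [  -  9, - 6, - 4,  -  3, - 2,  -  8/7, - 1, - 1,1/8, 2.79, 4.0, 4.14,6] 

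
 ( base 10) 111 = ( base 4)1233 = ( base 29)3o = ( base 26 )47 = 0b1101111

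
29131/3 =29131/3 = 9710.33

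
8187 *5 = 40935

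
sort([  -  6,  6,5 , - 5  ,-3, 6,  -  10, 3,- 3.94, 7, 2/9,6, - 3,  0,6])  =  [  -  10, - 6, - 5, - 3.94, - 3,-3 , 0, 2/9, 3,  5,6, 6, 6,  6,7]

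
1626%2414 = 1626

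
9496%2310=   256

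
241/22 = 241/22 = 10.95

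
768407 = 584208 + 184199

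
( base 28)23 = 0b111011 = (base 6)135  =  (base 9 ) 65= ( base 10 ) 59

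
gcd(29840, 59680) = 29840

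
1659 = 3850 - 2191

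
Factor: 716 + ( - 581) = 3^3*5^1  =  135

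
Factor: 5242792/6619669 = 2^3*7^( - 1) * 227^1 * 331^( - 1 ) *2857^( - 1) * 2887^1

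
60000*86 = 5160000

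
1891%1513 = 378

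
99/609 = 33/203 = 0.16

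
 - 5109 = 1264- 6373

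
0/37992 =0 = 0.00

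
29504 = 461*64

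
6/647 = 6/647 = 0.01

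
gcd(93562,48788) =2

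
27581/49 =27581/49 = 562.88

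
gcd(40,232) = 8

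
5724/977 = 5  +  839/977 = 5.86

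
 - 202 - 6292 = - 6494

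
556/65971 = 556/65971  =  0.01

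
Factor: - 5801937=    - 3^1*1933979^1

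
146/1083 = 146/1083  =  0.13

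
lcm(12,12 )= 12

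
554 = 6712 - 6158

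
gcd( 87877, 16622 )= 1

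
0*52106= 0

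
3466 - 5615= - 2149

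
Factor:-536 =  - 2^3*67^1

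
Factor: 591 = 3^1*197^1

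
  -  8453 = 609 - 9062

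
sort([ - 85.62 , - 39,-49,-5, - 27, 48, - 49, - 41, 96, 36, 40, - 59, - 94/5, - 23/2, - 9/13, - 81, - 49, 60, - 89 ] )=[ - 89, - 85.62, - 81, - 59,- 49, - 49, - 49, - 41, - 39, - 27, - 94/5, - 23/2, - 5, - 9/13, 36,  40,48, 60, 96 ] 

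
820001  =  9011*91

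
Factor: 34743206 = 2^1 * 17^1* 113^1*9043^1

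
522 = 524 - 2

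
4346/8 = 543 + 1/4 = 543.25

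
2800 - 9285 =-6485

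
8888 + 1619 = 10507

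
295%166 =129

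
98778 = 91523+7255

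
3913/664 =3913/664 = 5.89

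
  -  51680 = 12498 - 64178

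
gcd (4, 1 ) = 1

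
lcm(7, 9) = 63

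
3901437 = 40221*97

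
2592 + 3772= 6364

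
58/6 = 9+2/3 = 9.67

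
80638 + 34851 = 115489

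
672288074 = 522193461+150094613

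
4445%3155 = 1290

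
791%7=0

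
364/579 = 364/579= 0.63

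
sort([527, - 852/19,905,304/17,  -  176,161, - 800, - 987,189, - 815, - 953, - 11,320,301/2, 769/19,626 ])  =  [ - 987, - 953, - 815, - 800, - 176,-852/19, - 11,304/17, 769/19, 301/2,161, 189,320,527,626,905]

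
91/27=3+10/27 = 3.37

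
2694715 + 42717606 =45412321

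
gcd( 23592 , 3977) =1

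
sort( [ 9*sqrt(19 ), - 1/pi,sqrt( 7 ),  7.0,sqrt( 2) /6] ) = [  -  1/pi,sqrt( 2)/6,sqrt( 7),7.0,9 * sqrt( 19 )]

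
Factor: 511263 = 3^2 *56807^1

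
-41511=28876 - 70387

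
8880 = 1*8880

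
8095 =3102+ 4993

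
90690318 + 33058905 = 123749223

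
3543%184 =47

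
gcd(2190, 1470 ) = 30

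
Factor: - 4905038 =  - 2^1*2452519^1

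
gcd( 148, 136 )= 4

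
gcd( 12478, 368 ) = 2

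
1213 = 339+874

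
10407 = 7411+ 2996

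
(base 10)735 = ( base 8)1337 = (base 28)Q7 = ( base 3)1000020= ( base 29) PA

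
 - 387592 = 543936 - 931528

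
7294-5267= 2027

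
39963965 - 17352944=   22611021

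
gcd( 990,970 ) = 10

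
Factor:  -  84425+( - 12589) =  - 2^1*3^1*19^1 * 23^1* 37^1 = - 97014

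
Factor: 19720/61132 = 2^1*5^1*31^ ( - 1 )  =  10/31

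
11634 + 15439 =27073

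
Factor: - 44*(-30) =1320 = 2^3*3^1*5^1*11^1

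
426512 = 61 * 6992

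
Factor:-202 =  - 2^1*101^1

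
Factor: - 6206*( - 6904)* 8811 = 2^4*3^2*11^1*29^1 * 89^1  *  107^1* 863^1 =377518079664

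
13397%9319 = 4078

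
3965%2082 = 1883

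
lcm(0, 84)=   0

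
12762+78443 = 91205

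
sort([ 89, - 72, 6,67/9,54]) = [ - 72, 6,67/9, 54,  89]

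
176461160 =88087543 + 88373617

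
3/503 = 3/503 = 0.01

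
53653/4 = 53653/4 = 13413.25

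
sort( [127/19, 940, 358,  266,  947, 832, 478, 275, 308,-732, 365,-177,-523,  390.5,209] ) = [-732,-523, - 177,  127/19, 209 , 266,  275, 308, 358, 365 , 390.5, 478,832,940,947 ] 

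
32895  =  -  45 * ( - 731 ) 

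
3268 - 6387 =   -  3119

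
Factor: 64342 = 2^1*53^1*607^1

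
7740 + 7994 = 15734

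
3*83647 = 250941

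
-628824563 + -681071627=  - 1309896190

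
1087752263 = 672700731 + 415051532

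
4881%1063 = 629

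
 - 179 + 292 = 113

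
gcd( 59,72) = 1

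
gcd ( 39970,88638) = 2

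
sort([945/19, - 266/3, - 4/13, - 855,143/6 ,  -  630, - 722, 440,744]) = [ - 855 , - 722,- 630, - 266/3,-4/13, 143/6,945/19,440,744 ] 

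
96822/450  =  215  +  4/25 = 215.16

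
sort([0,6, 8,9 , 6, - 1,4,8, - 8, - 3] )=[-8, - 3, - 1,0,4, 6,6, 8, 8,  9 ]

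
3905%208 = 161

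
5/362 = 5/362=0.01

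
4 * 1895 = 7580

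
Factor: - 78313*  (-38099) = 2983646987 = 31^1  *  71^1*1103^1*1229^1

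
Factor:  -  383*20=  - 2^2*5^1*383^1 = -  7660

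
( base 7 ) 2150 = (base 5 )11040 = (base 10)770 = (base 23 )1ab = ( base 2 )1100000010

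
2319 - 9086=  - 6767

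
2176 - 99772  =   - 97596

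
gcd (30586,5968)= 746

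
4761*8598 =40935078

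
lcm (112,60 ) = 1680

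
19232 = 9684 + 9548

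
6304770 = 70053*90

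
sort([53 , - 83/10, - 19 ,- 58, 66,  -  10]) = [ - 58,-19, - 10, - 83/10,53, 66]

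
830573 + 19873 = 850446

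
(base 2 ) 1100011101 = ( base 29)re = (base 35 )MR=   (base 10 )797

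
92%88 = 4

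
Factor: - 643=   -  643^1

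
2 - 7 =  - 5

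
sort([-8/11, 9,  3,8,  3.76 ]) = [  -  8/11, 3, 3.76,  8,9 ]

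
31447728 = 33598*936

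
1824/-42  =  - 304/7 = -43.43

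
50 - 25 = 25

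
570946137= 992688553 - 421742416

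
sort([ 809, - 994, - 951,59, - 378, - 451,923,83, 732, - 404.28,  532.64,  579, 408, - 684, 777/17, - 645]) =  [ - 994,-951, - 684, - 645, - 451, - 404.28,- 378 , 777/17,59, 83,408,532.64,  579,732,809,  923] 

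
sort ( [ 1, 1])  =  [1, 1 ] 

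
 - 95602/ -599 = 159+ 361/599 = 159.60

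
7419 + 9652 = 17071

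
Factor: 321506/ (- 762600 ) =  - 2^( - 2)*3^( - 1)*5^(-2)*31^(- 1)*41^ ( - 1 ) *160753^1 = - 160753/381300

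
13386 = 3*4462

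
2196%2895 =2196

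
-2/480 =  - 1/240 = - 0.00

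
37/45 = 37/45 =0.82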